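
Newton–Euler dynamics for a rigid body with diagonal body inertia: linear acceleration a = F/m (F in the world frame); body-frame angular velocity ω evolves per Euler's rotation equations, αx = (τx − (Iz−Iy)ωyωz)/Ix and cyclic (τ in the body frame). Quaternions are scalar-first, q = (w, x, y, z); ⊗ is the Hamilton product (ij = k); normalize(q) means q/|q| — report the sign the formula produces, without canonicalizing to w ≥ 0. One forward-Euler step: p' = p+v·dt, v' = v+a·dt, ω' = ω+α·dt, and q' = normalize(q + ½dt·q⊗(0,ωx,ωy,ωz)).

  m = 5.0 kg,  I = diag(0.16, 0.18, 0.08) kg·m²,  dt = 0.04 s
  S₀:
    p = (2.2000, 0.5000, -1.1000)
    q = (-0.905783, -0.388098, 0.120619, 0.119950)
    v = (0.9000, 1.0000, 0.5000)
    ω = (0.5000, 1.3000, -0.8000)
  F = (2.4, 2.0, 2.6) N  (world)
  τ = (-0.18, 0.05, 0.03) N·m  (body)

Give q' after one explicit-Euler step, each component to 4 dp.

q⊗(0,ω) = (0.1332043, -0.7053217, -1.4280213, 0.1597895)
q + ½dt·q⊗(0,ω), renormalized = (-0.9027, -0.4020, 0.0920, 0.1231)

q' = (-0.9027, -0.4020, 0.0920, 0.1231)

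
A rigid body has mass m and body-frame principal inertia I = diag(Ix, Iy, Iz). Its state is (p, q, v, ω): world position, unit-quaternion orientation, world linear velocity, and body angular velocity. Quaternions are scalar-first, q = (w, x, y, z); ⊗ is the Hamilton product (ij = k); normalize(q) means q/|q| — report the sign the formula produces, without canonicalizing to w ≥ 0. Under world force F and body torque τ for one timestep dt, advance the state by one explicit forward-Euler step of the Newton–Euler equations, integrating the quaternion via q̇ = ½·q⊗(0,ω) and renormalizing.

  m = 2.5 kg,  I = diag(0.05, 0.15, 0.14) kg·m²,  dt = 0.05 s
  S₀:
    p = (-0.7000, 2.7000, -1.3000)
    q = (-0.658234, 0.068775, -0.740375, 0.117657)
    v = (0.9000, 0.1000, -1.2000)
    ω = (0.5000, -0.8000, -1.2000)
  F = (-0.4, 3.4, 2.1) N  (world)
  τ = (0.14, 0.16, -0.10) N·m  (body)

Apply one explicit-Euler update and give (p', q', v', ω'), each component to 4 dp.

p' = (-0.6550, 2.7050, -1.3600)
q' = (-0.6699, 0.0850, -0.7231, 0.1452)
v' = (0.8920, 0.1680, -1.1580)
ω' = (0.6496, -0.7647, -1.2214)

linear accel F/m = (-0.1600, 1.3600, 0.8400)
p + v·dt = (-0.6550, 2.7050, -1.3600)
new velocity v' = (0.8920, 0.1680, -1.1580)
precession coupling ω×(Iω) = (-0.0096, 0.0540, -0.0400)
angular accel α = (2.9920, 0.7067, -0.4286)
ω + α·dt = (0.6496, -0.7647, -1.2214)
Hamilton product q⊗(0,ω) = (-0.4854991, 0.6534586, 0.6679457, 1.1050483)
q + ½dt·q⊗(0,ω), renormalized = (-0.6699, 0.0850, -0.7231, 0.1452)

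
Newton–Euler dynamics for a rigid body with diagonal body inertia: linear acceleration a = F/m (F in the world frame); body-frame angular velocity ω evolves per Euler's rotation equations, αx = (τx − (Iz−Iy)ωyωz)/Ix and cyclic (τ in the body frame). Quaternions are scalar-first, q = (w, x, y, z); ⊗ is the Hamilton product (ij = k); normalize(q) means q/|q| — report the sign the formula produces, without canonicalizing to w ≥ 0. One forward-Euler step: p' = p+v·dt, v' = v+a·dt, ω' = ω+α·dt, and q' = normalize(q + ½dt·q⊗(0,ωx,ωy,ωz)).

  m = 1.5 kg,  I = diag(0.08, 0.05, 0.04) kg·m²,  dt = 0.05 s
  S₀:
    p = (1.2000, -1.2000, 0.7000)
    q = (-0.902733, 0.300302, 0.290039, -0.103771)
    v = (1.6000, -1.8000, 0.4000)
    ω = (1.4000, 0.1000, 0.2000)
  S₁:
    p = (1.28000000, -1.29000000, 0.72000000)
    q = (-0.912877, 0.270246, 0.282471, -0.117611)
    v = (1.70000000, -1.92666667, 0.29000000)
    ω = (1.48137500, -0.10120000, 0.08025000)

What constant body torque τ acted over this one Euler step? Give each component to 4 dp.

τ = (0.1300, -0.1900, -0.1000)

ω₁ − ω₀ = (0.08137500, -0.20120000, -0.11975000)
gyro term ω₀×Iω₀ = (-0.0002, 0.0112, -0.0042)
I·α + gyro = (0.1300, -0.1900, -0.1000)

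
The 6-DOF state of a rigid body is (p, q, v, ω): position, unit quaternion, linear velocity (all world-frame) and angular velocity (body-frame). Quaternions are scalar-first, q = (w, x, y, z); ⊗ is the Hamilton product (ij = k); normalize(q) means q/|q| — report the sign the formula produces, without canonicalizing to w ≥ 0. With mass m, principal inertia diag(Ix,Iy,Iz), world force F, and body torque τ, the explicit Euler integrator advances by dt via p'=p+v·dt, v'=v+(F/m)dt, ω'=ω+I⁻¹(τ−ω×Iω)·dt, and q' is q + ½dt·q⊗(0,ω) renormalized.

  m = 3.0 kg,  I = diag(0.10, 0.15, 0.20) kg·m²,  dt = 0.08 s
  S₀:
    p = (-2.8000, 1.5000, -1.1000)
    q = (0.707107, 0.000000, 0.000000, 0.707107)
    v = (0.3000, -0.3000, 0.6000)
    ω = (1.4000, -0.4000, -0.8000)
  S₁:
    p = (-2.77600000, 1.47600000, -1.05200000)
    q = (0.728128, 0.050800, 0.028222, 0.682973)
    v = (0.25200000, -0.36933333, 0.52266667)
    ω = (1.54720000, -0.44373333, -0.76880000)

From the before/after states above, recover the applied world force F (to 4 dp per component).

F = (-1.8000, -2.6000, -2.9000)

velocity change Δv = (-0.04800000, -0.06933333, -0.07733333)
m·(v₁−v₀)/dt = (-1.8000, -2.6000, -2.9000)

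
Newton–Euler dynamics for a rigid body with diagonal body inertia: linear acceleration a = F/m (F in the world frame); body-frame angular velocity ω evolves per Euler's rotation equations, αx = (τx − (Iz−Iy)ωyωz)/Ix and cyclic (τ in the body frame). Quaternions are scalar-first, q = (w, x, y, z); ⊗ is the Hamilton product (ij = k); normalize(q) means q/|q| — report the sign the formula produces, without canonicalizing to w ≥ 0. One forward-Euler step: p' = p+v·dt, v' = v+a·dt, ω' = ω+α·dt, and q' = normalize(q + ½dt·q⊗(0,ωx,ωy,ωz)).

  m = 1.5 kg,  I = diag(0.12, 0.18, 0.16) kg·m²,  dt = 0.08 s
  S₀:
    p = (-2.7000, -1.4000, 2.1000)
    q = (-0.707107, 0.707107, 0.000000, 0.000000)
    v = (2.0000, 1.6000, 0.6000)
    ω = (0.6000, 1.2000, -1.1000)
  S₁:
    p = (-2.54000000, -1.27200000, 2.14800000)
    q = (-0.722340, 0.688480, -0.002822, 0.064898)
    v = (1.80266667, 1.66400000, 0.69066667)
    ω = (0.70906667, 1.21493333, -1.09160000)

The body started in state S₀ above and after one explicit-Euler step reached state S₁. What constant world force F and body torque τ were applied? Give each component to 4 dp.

rate change Δω = (0.10906667, 0.01493333, 0.00840000)
precession coupling = (0.0264, 0.0264, 0.0432)
τ = I·(Δω/dt) + ω₀×(Iω₀) = (0.1900, 0.0600, 0.0600)
velocity change Δv = (-0.19733333, 0.06400000, 0.09066667)
F = m·Δv/dt = (-3.7000, 1.2000, 1.7000)

F = (-3.7000, 1.2000, 1.7000)
τ = (0.1900, 0.0600, 0.0600)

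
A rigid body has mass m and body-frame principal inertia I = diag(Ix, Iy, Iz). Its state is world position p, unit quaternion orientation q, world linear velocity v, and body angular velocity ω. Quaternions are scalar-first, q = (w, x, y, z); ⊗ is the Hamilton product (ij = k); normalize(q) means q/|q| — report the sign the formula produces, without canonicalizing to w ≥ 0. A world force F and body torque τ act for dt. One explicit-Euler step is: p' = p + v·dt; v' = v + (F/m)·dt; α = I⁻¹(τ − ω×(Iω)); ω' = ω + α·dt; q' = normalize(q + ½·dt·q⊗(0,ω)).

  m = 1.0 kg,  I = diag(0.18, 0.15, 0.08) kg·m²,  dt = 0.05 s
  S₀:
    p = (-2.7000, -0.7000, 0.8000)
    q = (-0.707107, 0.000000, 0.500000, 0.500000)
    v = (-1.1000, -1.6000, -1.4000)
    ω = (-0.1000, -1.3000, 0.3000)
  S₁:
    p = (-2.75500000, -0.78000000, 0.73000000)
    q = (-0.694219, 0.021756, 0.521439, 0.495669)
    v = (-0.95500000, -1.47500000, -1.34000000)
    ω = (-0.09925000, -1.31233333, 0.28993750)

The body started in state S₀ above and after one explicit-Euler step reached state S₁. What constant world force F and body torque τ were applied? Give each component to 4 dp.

F = (2.9000, 2.5000, 1.2000)
τ = (0.0300, -0.0400, -0.0200)

velocity change Δv = (0.14500000, 0.12500000, 0.06000000)
F = m·Δv/dt = (2.9000, 2.5000, 1.2000)
rate change Δω = (0.00075000, -0.01233333, -0.01006250)
precession coupling = (0.0273, -0.0030, -0.0039)
applied torque τ = (0.0300, -0.0400, -0.0200)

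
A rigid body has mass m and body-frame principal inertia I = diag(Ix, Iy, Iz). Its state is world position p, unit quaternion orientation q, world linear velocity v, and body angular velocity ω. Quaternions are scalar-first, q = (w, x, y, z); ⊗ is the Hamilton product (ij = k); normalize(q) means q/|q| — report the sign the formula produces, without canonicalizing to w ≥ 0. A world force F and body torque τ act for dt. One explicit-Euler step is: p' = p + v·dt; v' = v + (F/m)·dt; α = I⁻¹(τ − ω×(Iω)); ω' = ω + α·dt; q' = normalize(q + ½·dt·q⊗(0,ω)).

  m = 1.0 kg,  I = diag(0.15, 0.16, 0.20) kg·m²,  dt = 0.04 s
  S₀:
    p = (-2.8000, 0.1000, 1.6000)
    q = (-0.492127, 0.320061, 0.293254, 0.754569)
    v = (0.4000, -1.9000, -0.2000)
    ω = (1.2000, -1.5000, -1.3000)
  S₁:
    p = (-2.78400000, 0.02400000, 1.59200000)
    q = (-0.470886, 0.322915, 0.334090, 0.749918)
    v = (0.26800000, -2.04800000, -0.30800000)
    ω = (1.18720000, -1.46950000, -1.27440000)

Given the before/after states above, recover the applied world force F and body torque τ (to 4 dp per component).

F = (-3.3000, -3.7000, -2.7000)
τ = (0.0300, 0.2000, 0.1100)

Δω = ω₁−ω₀ = (-0.01280000, 0.03050000, 0.02560000)
ω₀×(Iω₀) = (0.0780, 0.0780, -0.0180)
applied torque τ = (0.0300, 0.2000, 0.1100)
v₁ − v₀ = (-0.13200000, -0.14800000, -0.10800000)
F = m·Δv/dt = (-3.3000, -3.7000, -2.7000)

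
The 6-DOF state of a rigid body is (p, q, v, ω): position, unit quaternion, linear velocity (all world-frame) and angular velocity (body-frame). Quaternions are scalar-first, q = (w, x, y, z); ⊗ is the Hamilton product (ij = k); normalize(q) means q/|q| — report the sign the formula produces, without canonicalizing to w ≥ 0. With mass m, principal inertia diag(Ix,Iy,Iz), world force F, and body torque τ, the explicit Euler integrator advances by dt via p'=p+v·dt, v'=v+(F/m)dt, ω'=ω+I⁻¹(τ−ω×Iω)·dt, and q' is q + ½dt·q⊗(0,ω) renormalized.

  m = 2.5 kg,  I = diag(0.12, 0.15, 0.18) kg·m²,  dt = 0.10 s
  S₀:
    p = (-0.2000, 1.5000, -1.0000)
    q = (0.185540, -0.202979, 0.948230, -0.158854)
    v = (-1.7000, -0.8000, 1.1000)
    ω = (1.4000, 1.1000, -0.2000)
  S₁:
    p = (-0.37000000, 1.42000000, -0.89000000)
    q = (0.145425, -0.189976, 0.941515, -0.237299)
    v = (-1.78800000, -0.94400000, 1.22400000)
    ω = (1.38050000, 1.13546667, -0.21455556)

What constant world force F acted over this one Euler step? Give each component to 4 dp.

v₁ − v₀ = (-0.08800000, -0.14400000, 0.12400000)
m·(v₁−v₀)/dt = (-2.2000, -3.6000, 3.1000)

F = (-2.2000, -3.6000, 3.1000)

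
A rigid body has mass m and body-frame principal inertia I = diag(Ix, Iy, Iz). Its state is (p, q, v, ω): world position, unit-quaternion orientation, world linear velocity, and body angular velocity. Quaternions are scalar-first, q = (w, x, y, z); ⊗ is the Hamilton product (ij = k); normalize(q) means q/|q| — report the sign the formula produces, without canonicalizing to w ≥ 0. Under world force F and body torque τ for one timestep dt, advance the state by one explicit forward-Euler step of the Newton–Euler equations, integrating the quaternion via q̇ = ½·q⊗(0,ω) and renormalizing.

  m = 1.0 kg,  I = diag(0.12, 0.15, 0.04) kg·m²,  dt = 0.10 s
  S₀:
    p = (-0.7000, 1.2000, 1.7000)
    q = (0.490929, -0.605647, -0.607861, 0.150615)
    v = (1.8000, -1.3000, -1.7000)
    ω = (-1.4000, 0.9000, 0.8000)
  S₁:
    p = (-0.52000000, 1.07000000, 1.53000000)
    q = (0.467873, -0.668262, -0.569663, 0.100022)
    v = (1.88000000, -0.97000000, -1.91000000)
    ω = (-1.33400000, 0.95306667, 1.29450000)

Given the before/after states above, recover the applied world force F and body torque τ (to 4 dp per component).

Δv = v₁−v₀ = (0.08000000, 0.33000000, -0.21000000)
F = m·Δv/dt = (0.8000, 3.3000, -2.1000)
ω₁ − ω₀ = (0.06600000, 0.05306667, 0.49450000)
precession coupling = (-0.0792, -0.0896, -0.0378)
applied torque τ = (0.0000, -0.0100, 0.1600)

F = (0.8000, 3.3000, -2.1000)
τ = (0.0000, -0.0100, 0.1600)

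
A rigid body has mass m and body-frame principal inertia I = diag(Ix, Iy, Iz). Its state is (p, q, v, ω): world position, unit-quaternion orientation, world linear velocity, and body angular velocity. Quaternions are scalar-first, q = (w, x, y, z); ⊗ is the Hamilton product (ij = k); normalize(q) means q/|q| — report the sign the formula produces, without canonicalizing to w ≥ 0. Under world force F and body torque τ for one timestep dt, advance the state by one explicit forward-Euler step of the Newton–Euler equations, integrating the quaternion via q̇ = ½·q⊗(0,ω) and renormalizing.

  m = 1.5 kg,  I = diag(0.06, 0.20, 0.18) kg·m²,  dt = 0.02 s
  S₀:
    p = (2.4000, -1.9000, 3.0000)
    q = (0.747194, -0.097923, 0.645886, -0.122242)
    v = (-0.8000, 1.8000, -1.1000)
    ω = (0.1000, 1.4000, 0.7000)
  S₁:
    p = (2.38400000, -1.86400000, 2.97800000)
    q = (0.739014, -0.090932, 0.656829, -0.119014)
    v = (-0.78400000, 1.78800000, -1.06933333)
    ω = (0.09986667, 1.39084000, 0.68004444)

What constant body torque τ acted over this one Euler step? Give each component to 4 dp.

ω₁ − ω₀ = (-0.00013333, -0.00916000, -0.01995556)
gyro term ω₀×Iω₀ = (-0.0196, -0.0084, 0.0196)
I·α + gyro = (-0.0200, -0.1000, -0.1600)

τ = (-0.0200, -0.1000, -0.1600)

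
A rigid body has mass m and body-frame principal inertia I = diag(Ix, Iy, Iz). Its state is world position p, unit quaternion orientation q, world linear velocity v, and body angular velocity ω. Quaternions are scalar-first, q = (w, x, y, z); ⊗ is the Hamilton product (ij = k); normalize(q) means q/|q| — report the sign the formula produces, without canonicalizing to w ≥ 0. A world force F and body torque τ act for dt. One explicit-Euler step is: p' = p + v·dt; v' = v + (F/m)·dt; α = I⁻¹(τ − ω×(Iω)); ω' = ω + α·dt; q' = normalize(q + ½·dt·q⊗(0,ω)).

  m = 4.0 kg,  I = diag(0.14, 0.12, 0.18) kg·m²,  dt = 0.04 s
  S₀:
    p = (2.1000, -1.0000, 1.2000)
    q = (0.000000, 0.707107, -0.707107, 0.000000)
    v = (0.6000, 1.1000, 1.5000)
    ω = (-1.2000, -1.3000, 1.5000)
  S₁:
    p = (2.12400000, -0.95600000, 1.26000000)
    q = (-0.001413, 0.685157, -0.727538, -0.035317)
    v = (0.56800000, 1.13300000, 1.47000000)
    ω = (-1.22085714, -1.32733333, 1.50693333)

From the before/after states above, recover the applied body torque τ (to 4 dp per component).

rate change Δω = (-0.02085714, -0.02733333, 0.00693333)
gyro term ω₀×Iω₀ = (-0.1170, 0.0720, -0.0312)
τ = I·(Δω/dt) + ω₀×(Iω₀) = (-0.1900, -0.0100, 0.0000)

τ = (-0.1900, -0.0100, 0.0000)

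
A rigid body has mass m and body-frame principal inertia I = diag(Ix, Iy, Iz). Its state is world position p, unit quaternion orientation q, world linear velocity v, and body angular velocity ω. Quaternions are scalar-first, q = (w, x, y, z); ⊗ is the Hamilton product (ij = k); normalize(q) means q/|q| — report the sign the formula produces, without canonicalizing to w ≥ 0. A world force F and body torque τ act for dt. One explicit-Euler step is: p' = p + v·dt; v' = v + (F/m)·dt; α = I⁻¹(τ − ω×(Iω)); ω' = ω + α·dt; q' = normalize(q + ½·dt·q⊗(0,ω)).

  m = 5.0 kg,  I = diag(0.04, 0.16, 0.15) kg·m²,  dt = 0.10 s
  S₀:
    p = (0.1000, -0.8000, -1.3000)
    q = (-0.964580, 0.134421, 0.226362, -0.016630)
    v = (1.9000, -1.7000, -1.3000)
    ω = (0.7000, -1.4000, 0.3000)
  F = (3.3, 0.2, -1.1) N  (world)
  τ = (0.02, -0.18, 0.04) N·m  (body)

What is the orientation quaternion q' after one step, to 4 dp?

2q̇ = q⊗(0,ω) = (0.2278011, -0.6305794, 1.2984447, -0.6360168)
q + ½dt·q⊗(0,ω), renormalized = (-0.9502, 0.1026, 0.2904, -0.0483)

q' = (-0.9502, 0.1026, 0.2904, -0.0483)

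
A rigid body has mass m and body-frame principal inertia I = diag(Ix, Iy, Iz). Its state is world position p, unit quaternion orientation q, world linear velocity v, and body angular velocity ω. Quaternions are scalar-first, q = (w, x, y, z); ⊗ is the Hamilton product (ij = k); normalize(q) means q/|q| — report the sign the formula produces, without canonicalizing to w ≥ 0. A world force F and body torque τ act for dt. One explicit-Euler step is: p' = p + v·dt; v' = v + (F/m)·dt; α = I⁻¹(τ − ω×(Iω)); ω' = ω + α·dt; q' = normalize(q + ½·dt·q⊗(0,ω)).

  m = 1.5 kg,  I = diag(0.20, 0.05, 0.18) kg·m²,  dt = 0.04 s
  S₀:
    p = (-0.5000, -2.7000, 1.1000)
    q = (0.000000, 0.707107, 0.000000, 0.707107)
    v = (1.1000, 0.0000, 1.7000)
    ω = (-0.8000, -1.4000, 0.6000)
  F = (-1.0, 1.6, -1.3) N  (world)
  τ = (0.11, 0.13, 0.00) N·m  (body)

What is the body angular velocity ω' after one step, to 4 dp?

ω×(Iω) gyroscopic = (-0.1092, -0.0096, -0.1680)
angular accel α = (1.0960, 2.7920, 0.9333)
ω + α·dt = (-0.7562, -1.2883, 0.6373)

ω' = (-0.7562, -1.2883, 0.6373)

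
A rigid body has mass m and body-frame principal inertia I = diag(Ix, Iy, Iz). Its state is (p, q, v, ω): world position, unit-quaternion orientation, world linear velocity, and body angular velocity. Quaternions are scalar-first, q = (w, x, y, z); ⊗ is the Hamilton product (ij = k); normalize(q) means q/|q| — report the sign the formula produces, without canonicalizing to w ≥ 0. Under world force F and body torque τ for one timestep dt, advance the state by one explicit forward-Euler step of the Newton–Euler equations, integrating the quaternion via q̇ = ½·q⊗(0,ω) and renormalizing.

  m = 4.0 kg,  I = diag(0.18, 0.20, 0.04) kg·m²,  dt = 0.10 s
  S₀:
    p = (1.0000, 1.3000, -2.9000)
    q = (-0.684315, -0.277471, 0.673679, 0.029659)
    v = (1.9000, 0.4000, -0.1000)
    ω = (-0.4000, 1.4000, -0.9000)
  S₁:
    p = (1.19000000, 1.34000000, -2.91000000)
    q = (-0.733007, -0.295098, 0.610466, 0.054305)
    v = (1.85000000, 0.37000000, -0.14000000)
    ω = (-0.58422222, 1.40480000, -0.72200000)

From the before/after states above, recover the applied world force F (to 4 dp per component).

F = (-2.0000, -1.2000, -1.6000)

Δv = v₁−v₀ = (-0.05000000, -0.03000000, -0.04000000)
applied force F = (-2.0000, -1.2000, -1.6000)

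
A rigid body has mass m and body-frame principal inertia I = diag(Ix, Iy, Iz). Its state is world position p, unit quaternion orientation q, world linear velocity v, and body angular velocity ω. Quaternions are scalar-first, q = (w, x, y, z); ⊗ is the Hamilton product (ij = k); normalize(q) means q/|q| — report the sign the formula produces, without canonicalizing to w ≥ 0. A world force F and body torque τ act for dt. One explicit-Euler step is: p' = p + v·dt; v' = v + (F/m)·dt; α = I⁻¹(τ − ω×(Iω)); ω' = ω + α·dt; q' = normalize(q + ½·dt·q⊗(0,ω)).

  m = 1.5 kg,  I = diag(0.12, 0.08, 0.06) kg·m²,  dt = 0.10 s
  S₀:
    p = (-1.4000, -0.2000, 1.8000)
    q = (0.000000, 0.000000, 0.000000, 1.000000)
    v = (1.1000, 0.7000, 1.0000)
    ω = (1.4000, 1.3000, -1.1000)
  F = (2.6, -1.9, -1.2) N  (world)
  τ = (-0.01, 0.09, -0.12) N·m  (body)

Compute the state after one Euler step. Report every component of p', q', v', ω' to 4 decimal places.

p' = (-1.2900, -0.1300, 1.9000)
q' = (0.0547, -0.0646, 0.0696, 0.9940)
v' = (1.2733, 0.5733, 0.9200)
ω' = (1.3678, 1.5280, -1.1787)

gyro term ω×Iω = (0.0286, -0.0924, -0.0728)
α = I⁻¹(τ − ω×Iω) = (-0.3217, 2.2800, -0.7867)
ω + α·dt = (1.3678, 1.5280, -1.1787)
2q̇ = q⊗(0,ω) = (1.1000000, -1.3000000, 1.4000000, 0.0000000)
q + ½dt·q⊗(0,ω), renormalized = (0.0547, -0.0646, 0.0696, 0.9940)
a = (1.7333, -1.2667, -0.8000)
p' = p + v·dt = (-1.2900, -0.1300, 1.9000)
new velocity v' = (1.2733, 0.5733, 0.9200)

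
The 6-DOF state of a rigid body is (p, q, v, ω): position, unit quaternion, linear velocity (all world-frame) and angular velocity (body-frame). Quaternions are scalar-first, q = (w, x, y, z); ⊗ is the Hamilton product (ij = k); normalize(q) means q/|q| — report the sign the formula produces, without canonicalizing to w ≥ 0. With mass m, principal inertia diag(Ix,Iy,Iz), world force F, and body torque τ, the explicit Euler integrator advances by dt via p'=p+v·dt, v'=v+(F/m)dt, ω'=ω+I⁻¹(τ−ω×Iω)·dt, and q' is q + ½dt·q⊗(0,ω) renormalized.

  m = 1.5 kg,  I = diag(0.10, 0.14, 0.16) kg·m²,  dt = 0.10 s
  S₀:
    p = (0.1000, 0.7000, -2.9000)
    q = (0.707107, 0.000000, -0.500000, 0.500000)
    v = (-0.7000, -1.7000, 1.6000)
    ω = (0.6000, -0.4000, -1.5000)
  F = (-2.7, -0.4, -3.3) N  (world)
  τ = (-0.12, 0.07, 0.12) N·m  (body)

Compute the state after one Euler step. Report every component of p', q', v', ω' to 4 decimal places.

ω×(Iω) gyroscopic = (0.0120, 0.0540, -0.0096)
(τ − ω×Iω)/I = (-1.3200, 0.1143, 0.8100)
new body rate ω' = (0.4680, -0.3886, -1.4190)
q⊗(0,ω) = (0.5500000, 1.3742642, 0.0171572, -0.7606605)
q' = normalize(q + ½dt·q⊗(0,ω)) = (0.7321, 0.0685, -0.4974, 0.4604)
linear accel F/m = (-1.8000, -0.2667, -2.2000)
new position p' = (0.0300, 0.5300, -2.7400)
v' = v + a·dt = (-0.8800, -1.7267, 1.3800)

p' = (0.0300, 0.5300, -2.7400)
q' = (0.7321, 0.0685, -0.4974, 0.4604)
v' = (-0.8800, -1.7267, 1.3800)
ω' = (0.4680, -0.3886, -1.4190)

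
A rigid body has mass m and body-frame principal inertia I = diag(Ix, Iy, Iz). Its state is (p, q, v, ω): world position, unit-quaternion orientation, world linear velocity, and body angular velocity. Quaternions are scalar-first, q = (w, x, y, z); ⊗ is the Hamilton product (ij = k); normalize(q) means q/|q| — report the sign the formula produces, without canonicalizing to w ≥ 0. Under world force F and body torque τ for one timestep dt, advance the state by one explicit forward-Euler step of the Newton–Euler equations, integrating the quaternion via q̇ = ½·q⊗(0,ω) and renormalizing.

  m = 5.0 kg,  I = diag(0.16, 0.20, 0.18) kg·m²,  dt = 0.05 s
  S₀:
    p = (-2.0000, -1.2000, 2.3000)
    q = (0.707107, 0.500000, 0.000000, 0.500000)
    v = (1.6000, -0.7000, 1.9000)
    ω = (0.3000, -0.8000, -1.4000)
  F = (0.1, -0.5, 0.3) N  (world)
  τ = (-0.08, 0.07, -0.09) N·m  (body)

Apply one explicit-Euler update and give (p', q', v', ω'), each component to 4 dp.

p' = (-1.9200, -1.2350, 2.3950)
q' = (0.7203, 0.5149, 0.0071, 0.4649)
v' = (1.6010, -0.7050, 1.9030)
ω' = (0.2820, -0.7846, -1.4223)

(τ − ω×Iω)/I = (-0.3600, 0.3080, -0.4467)
new body rate ω' = (0.2820, -0.7846, -1.4223)
q⊗(0,ω) = (0.5500000, 0.6121321, 0.2843144, -1.3899498)
q' = normalize(q + ½dt·q⊗(0,ω)) = (0.7203, 0.5149, 0.0071, 0.4649)
a = (0.0200, -0.1000, 0.0600)
p + v·dt = (-1.9200, -1.2350, 2.3950)
v' = v + a·dt = (1.6010, -0.7050, 1.9030)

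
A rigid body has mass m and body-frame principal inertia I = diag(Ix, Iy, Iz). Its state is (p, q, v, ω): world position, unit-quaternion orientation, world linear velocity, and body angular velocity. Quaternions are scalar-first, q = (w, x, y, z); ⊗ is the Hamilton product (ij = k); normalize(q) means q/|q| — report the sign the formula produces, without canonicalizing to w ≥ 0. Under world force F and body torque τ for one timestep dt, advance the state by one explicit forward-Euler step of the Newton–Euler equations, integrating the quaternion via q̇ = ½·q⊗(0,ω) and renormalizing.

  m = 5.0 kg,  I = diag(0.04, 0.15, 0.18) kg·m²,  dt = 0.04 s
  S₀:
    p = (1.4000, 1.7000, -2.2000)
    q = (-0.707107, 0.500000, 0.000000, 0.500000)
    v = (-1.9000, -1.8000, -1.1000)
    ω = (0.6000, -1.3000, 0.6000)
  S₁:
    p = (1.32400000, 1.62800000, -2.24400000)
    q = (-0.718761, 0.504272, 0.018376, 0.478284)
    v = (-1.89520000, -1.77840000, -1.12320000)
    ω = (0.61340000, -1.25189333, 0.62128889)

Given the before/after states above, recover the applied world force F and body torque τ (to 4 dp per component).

F = (0.6000, 2.7000, -2.9000)
τ = (-0.0100, 0.1300, 0.0100)

Δv = v₁−v₀ = (0.00480000, 0.02160000, -0.02320000)
m·(v₁−v₀)/dt = (0.6000, 2.7000, -2.9000)
Δω = ω₁−ω₀ = (0.01340000, 0.04810667, 0.02128889)
precession coupling = (-0.0234, -0.0504, -0.0858)
τ = I·(Δω/dt) + ω₀×(Iω₀) = (-0.0100, 0.1300, 0.0100)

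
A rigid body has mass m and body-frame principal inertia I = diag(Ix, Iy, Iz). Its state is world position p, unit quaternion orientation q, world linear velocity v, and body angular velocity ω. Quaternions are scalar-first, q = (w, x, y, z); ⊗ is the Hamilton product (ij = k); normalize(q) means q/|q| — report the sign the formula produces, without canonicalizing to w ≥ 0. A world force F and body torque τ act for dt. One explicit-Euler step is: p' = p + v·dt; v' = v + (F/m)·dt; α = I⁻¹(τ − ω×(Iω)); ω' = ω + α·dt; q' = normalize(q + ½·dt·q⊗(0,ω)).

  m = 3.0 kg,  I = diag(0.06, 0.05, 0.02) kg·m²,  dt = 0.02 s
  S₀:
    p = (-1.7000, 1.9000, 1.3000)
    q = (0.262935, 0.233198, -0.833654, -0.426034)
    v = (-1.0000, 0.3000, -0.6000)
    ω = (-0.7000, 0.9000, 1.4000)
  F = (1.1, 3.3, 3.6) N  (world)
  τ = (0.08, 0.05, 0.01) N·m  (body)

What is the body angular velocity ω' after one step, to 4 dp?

precession coupling ω×(Iω) = (-0.0378, -0.0392, 0.0063)
α = I⁻¹(τ − ω×Iω) = (1.9633, 1.7840, 0.1850)
ω + α·dt = (-0.6607, 0.9357, 1.4037)

ω' = (-0.6607, 0.9357, 1.4037)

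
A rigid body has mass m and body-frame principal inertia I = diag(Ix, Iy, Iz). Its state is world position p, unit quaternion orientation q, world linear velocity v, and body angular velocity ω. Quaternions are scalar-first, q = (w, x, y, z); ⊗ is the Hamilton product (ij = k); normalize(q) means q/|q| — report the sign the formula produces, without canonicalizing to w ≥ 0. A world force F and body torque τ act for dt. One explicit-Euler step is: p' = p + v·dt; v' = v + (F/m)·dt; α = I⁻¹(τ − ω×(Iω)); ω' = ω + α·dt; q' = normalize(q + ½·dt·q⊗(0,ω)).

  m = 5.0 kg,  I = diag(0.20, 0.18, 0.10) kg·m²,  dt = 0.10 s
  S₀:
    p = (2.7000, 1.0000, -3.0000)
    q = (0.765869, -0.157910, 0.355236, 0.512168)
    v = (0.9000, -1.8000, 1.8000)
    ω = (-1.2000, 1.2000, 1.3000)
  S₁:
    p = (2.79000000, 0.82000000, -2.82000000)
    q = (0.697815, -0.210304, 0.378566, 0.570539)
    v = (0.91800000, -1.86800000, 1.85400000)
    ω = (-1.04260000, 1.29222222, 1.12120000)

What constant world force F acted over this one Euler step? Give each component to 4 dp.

F = (0.9000, -3.4000, 2.7000)

v₁ − v₀ = (0.01800000, -0.06800000, 0.05400000)
F = m·Δv/dt = (0.9000, -3.4000, 2.7000)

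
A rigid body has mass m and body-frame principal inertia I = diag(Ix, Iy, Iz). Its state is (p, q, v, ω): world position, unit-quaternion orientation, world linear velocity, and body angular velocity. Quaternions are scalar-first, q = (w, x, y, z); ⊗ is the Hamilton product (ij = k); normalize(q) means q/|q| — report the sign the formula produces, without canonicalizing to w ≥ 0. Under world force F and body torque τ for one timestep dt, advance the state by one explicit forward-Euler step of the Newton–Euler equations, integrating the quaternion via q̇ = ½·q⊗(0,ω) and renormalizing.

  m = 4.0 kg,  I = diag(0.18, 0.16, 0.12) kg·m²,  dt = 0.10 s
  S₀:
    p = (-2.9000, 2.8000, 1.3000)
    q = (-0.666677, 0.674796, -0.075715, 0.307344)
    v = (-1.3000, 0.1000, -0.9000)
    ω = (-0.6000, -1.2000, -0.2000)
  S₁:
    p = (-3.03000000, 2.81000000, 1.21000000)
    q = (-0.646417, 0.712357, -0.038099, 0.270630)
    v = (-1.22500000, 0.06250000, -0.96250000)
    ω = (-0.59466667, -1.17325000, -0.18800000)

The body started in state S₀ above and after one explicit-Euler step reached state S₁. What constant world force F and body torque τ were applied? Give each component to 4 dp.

F = (3.0000, -1.5000, -2.5000)
τ = (0.0000, 0.0500, 0.0000)

ω₁ − ω₀ = (0.00533333, 0.02675000, 0.01200000)
τ = I·(Δω/dt) + ω₀×(Iω₀) = (0.0000, 0.0500, 0.0000)
velocity change Δv = (0.07500000, -0.03750000, -0.06250000)
m·(v₁−v₀)/dt = (3.0000, -1.5000, -2.5000)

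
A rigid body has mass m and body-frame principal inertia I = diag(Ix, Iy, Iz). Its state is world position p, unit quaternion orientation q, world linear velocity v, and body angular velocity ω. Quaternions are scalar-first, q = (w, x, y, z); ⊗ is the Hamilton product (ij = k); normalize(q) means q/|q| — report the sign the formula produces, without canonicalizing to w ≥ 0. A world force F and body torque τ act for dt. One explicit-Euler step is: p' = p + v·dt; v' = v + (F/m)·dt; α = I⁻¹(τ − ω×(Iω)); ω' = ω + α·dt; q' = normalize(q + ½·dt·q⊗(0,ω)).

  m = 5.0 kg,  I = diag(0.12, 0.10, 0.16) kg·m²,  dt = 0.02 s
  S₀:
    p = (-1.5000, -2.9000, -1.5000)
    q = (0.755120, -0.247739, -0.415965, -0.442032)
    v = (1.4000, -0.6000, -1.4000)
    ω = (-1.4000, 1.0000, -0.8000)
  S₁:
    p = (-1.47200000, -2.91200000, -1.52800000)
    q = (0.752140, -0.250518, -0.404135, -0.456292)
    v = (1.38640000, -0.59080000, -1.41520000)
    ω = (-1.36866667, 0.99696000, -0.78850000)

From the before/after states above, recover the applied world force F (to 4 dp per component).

velocity change Δv = (-0.01360000, 0.00920000, -0.01520000)
F = m·Δv/dt = (-3.4000, 2.3000, -3.8000)

F = (-3.4000, 2.3000, -3.8000)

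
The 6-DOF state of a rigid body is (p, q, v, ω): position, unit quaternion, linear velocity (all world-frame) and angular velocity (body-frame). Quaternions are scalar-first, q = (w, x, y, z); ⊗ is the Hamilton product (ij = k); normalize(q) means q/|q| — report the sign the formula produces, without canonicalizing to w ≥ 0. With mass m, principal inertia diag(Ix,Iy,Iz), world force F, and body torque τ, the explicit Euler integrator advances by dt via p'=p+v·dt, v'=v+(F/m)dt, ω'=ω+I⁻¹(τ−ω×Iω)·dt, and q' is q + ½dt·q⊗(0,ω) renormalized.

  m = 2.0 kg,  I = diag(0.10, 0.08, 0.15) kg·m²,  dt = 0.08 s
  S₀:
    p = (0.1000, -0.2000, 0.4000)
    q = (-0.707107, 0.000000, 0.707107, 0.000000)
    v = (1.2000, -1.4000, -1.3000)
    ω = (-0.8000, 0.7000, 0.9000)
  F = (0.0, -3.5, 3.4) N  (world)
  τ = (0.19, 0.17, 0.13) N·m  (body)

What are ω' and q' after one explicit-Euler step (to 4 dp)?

angular accel α = (1.4590, 1.6750, 0.7920)
ω + α·dt = (-0.6833, 0.8340, 0.9634)
q⊗(0,ω) = (-0.4949749, 1.2020819, -0.4949749, -0.0707107)
q + ½dt·q⊗(0,ω), renormalized = (-0.7258, 0.0480, 0.6862, -0.0028)

ω' = (-0.6833, 0.8340, 0.9634)
q' = (-0.7258, 0.0480, 0.6862, -0.0028)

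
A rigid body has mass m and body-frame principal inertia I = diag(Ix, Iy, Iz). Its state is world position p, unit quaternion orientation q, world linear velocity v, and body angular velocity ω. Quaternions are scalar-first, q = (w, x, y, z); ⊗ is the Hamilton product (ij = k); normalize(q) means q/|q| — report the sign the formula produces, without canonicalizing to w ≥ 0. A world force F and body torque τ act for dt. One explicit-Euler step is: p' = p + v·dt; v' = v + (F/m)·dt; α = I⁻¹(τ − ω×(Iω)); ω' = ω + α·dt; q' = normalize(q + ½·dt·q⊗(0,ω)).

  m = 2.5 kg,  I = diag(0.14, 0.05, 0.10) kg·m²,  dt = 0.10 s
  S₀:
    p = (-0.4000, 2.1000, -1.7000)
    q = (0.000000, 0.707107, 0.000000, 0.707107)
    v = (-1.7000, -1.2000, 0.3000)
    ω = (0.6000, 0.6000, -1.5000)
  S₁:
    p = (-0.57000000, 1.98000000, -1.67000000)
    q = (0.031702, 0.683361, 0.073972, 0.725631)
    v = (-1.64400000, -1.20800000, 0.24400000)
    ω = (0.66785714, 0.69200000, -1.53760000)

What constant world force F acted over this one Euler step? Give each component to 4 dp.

v₁ − v₀ = (0.05600000, -0.00800000, -0.05600000)
F = m·Δv/dt = (1.4000, -0.2000, -1.4000)

F = (1.4000, -0.2000, -1.4000)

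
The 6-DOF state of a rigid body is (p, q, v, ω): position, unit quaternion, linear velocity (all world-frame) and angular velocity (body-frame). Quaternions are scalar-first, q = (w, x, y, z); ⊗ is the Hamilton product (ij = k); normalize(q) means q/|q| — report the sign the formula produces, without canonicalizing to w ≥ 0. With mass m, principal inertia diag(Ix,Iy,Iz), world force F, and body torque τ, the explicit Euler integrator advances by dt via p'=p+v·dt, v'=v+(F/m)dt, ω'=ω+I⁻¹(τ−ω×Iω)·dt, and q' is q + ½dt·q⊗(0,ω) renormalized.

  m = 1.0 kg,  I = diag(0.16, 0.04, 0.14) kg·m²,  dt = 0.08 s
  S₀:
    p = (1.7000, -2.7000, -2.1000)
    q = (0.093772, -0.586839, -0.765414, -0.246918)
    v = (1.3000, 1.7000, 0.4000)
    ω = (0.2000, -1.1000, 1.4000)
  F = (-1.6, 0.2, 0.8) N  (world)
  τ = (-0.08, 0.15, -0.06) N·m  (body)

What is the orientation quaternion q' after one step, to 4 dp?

Hamilton product q⊗(0,ω) = (-0.3789024, -1.3244350, 0.6690418, 0.9298865)
q' = normalize(q + ½dt·q⊗(0,ω)) = (0.0784, -0.6382, -0.7368, -0.2092)

q' = (0.0784, -0.6382, -0.7368, -0.2092)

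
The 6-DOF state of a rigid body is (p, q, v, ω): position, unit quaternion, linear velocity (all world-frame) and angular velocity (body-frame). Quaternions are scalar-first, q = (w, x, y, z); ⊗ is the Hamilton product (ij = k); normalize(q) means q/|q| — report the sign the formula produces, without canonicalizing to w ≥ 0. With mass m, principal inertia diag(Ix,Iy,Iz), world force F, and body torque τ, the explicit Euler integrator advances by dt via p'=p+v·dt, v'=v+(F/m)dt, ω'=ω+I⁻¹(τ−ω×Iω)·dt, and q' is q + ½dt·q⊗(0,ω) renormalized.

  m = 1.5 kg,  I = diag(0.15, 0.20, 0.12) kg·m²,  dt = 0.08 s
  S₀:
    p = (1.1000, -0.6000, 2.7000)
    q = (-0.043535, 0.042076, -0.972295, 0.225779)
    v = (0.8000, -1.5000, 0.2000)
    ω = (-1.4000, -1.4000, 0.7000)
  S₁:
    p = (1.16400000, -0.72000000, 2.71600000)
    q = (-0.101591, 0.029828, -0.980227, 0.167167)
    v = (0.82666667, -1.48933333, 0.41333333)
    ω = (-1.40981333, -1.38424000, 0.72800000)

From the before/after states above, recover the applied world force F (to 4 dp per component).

Δv = v₁−v₀ = (0.02666667, 0.01066667, 0.21333333)
applied force F = (0.5000, 0.2000, 4.0000)

F = (0.5000, 0.2000, 4.0000)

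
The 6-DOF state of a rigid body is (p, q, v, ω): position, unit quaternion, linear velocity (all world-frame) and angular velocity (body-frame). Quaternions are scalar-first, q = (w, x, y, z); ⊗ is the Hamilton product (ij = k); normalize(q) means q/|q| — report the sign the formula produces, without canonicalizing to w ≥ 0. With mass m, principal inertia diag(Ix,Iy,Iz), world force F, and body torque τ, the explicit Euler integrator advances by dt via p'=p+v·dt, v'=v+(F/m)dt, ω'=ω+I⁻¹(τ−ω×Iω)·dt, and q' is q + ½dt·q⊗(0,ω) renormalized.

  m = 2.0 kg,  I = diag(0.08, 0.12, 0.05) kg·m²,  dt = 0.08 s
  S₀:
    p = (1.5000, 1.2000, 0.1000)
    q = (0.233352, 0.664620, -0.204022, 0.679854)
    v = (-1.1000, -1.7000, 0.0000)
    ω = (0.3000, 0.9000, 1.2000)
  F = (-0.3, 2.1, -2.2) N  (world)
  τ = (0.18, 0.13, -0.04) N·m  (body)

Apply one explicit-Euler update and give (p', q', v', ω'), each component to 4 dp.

ω×(Iω) gyroscopic = (-0.0756, 0.0108, 0.0108)
angular accel α = (3.1950, 0.9933, -1.0160)
ω + α·dt = (0.5556, 0.9795, 1.1187)
q⊗(0,ω) = (-0.8315910, -0.7866894, -0.3835710, 0.9393870)
q' = normalize(q + ½dt·q⊗(0,ω)) = (0.1997, 0.6320, -0.2190, 0.7161)
a = (-0.1500, 1.0500, -1.1000)
p' = p + v·dt = (1.4120, 1.0640, 0.1000)
v + (F/m)dt = (-1.1120, -1.6160, -0.0880)

p' = (1.4120, 1.0640, 0.1000)
q' = (0.1997, 0.6320, -0.2190, 0.7161)
v' = (-1.1120, -1.6160, -0.0880)
ω' = (0.5556, 0.9795, 1.1187)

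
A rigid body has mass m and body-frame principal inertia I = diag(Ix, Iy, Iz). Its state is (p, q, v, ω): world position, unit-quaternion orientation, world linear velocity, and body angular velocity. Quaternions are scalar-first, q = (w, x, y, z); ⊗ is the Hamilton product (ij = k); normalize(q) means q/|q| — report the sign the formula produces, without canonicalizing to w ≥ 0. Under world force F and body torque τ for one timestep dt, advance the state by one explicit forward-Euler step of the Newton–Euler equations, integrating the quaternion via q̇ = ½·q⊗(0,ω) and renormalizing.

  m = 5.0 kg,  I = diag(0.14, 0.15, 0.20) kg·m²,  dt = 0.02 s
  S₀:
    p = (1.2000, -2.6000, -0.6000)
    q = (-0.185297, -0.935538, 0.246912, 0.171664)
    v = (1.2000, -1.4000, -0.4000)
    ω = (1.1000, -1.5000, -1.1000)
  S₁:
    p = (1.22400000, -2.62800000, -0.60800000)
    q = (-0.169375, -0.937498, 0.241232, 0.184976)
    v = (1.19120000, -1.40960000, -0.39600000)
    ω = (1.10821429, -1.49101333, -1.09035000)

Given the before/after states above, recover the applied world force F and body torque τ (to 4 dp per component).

F = (-2.2000, -2.4000, 1.0000)
τ = (0.1400, 0.1400, 0.0800)

Δv = v₁−v₀ = (-0.00880000, -0.00960000, 0.00400000)
m·(v₁−v₀)/dt = (-2.2000, -2.4000, 1.0000)
rate change Δω = (0.00821429, 0.00898667, 0.00965000)
applied torque τ = (0.1400, 0.1400, 0.0800)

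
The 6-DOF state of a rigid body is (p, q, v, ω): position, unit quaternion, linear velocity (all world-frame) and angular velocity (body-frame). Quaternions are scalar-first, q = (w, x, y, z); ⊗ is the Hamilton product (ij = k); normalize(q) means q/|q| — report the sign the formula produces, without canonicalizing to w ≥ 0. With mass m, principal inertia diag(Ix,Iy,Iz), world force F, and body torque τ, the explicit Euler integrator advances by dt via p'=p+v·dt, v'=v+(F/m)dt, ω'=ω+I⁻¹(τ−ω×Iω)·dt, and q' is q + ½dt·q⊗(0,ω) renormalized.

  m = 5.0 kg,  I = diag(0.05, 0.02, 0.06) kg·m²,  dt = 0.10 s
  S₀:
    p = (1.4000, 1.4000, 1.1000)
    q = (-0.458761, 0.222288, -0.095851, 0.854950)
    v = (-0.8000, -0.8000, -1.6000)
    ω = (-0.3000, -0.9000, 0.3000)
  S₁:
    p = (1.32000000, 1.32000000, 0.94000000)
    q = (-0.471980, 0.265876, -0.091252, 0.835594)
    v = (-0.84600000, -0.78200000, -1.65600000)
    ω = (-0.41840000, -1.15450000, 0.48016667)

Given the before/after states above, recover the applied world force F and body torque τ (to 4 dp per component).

Δω = ω₁−ω₀ = (-0.11840000, -0.25450000, 0.18016667)
precession coupling = (-0.0108, 0.0009, -0.0081)
I·α + gyro = (-0.0700, -0.0500, 0.1000)
Δv = v₁−v₀ = (-0.04600000, 0.01800000, -0.05600000)
applied force F = (-2.3000, 0.9000, -2.8000)

F = (-2.3000, 0.9000, -2.8000)
τ = (-0.0700, -0.0500, 0.1000)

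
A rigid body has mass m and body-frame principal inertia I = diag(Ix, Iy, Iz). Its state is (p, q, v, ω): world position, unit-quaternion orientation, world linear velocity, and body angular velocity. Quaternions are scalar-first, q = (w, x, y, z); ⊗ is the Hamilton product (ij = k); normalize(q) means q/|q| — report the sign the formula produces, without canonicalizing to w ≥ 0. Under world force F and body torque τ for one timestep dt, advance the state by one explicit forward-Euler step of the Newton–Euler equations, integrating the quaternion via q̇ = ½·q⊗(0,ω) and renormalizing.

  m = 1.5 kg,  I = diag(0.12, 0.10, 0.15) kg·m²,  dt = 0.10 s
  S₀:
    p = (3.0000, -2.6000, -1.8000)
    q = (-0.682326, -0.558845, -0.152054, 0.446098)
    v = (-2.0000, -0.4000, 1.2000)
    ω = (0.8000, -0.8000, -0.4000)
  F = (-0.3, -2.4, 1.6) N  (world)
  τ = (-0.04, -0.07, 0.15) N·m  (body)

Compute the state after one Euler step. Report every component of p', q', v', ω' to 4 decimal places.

p' = (2.8000, -2.6400, -1.6800)
q' = (-0.6560, -0.5642, -0.1179, 0.4873)
v' = (-2.0200, -0.5600, 1.3067)
ω' = (0.7533, -0.8796, -0.3085)

a = (-0.2000, -1.6000, 1.0667)
new position p' = (2.8000, -2.6400, -1.6800)
new velocity v' = (-2.0200, -0.5600, 1.3067)
precession coupling ω×(Iω) = (0.0160, 0.0096, 0.0128)
α = I⁻¹(τ − ω×Iω) = (-0.4667, -0.7960, 0.9147)
ω' = ω + α·dt = (0.7533, -0.8796, -0.3085)
2q̇ = q⊗(0,ω) = (0.5038720, -0.1281608, 0.6792012, 0.8416496)
q' = normalize(q + ½dt·q⊗(0,ω)) = (-0.6560, -0.5642, -0.1179, 0.4873)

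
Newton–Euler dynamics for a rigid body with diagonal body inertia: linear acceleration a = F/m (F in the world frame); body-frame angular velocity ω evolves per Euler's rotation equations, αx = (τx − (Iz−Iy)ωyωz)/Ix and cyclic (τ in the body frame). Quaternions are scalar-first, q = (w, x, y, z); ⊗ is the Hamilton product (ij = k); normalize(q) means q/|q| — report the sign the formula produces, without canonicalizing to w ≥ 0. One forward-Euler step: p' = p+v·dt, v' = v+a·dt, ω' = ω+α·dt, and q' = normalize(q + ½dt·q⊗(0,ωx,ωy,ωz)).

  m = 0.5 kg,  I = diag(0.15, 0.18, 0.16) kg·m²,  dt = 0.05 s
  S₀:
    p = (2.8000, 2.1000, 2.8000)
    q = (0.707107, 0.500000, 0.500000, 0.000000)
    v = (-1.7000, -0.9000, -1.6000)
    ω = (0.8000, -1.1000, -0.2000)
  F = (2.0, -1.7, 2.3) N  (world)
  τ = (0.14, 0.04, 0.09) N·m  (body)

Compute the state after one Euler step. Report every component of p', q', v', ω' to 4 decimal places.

p' = (2.7150, 2.0550, 2.7200)
q' = (0.7104, 0.5113, 0.4828, -0.0273)
v' = (-1.5000, -1.0700, -1.3700)
ω' = (0.8481, -1.0893, -0.1636)

precession coupling ω×(Iω) = (-0.0044, 0.0016, -0.0264)
α = I⁻¹(τ − ω×Iω) = (0.9627, 0.2133, 0.7275)
ω + α·dt = (0.8481, -1.0893, -0.1636)
Hamilton product q⊗(0,ω) = (0.1500000, 0.4656856, -0.6778177, -1.0914214)
updated quaternion q' = (0.7104, 0.5113, 0.4828, -0.0273)
a = F/m = (4.0000, -3.4000, 4.6000)
p' = p + v·dt = (2.7150, 2.0550, 2.7200)
new velocity v' = (-1.5000, -1.0700, -1.3700)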